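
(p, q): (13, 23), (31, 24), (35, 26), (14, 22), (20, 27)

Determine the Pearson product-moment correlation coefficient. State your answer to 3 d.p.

0.530

n = 5, Σp = 113, Σq = 122, Σp² = 2951, Σq² = 2994, Σpq = 2801
nΣpq − ΣpΣq = 14005 − 13786 = 219
nΣp² − (Σp)² = 14755 − 12769 = 1986; nΣq² − (Σq)² = 14970 − 14884 = 86
r = 219 / √(1986 × 86) = 219 / 413.2747 ≈ 0.530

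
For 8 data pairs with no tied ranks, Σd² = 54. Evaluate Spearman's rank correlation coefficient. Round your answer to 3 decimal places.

0.357

ρ = 1 − 6Σd² / [n(n²−1)] = 1 − 6×54 / (8×63)
  = 1 − 324/504 = 1 − 0.6429 ≈ 0.357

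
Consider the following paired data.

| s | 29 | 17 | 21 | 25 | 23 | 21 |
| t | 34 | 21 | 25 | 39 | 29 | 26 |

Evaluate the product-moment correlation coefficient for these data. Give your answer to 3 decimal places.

n = 6, Σs = 136, Σt = 174, Σs² = 3166, Σt² = 5260, Σst = 4056
nΣst − ΣsΣt = 24336 − 23664 = 672
nΣs² − (Σs)² = 18996 − 18496 = 500; nΣt² − (Σt)² = 31560 − 30276 = 1284
r = 672 / √(500 × 1284) = 672 / 801.2490 ≈ 0.839

0.839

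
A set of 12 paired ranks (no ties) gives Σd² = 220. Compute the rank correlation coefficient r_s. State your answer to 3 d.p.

0.231

ρ = 1 − 6Σd² / [n(n²−1)] = 1 − 6×220 / (12×143)
  = 1 − 1320/1716 = 1 − 0.7692 ≈ 0.231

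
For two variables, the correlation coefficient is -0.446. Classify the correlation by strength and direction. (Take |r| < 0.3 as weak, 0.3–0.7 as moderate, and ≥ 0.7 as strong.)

moderate negative

r = -0.446 < 0 so the relationship is negative.
|r| = 0.446, which falls in the moderate range.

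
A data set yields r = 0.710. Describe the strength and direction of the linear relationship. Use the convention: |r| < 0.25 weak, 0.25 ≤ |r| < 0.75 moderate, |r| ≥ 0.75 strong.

moderate positive

r = 0.710 > 0 so the relationship is positive.
|r| = 0.710, which falls in the moderate range.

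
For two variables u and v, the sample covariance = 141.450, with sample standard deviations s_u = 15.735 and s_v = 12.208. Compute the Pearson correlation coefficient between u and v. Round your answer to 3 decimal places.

r = Cov(u,v) / (s_u · s_v) = 141.450 / (15.735 × 12.208)
  = 141.450 / 192.0929 ≈ 0.736

0.736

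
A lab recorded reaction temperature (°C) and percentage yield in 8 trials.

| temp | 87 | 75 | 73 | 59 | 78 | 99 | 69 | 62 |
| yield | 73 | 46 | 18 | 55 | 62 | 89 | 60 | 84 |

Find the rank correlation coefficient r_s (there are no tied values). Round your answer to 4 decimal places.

Rank temp: 7, 5, 4, 1, 6, 8, 3, 2
Rank yield: 6, 2, 1, 3, 5, 8, 4, 7
d = rank(temp) − rank(yield): 1, 3, 3, -2, 1, 0, -1, -5; Σd² = 50
ρ = 1 − 6Σd² / [n(n²−1)] = 1 − 6×50 / (8×63) = 1 − 300/504 ≈ 0.4048

0.4048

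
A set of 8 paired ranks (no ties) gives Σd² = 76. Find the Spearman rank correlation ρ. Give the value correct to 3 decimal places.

0.095

ρ = 1 − 6Σd² / [n(n²−1)] = 1 − 6×76 / (8×63)
  = 1 − 456/504 = 1 − 0.9048 ≈ 0.095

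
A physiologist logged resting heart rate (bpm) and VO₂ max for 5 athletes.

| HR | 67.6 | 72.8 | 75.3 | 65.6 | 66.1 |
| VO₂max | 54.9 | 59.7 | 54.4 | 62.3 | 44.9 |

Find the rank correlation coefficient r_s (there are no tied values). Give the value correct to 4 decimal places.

-0.3000

Rank HR: 3, 4, 5, 1, 2
Rank VO₂max: 3, 4, 2, 5, 1
d = rank(HR) − rank(VO₂max): 0, 0, 3, -4, 1; Σd² = 26
ρ = 1 − 6Σd² / [n(n²−1)] = 1 − 6×26 / (5×24) = 1 − 156/120 ≈ -0.3000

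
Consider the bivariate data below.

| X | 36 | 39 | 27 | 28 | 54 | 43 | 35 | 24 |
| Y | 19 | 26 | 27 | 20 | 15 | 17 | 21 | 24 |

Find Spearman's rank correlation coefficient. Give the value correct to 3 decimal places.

-0.690

Rank X: 5, 6, 2, 3, 8, 7, 4, 1
Rank Y: 3, 7, 8, 4, 1, 2, 5, 6
d = rank(X) − rank(Y): 2, -1, -6, -1, 7, 5, -1, -5; Σd² = 142
ρ = 1 − 6Σd² / [n(n²−1)] = 1 − 6×142 / (8×63) = 1 − 852/504 ≈ -0.690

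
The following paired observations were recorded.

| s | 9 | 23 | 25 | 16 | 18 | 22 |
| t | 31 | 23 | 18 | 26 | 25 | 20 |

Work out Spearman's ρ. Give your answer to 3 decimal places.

-0.943

Rank s: 1, 5, 6, 2, 3, 4
Rank t: 6, 3, 1, 5, 4, 2
d = rank(s) − rank(t): -5, 2, 5, -3, -1, 2; Σd² = 68
ρ = 1 − 6Σd² / [n(n²−1)] = 1 − 6×68 / (6×35) = 1 − 408/210 ≈ -0.943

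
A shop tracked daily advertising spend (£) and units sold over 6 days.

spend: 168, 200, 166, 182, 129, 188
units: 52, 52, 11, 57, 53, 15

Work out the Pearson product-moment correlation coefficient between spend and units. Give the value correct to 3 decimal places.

-0.126

n = 6, Σx = 1033, Σy = 240, Σx² = 180889, Σy² = 11812, Σxy = 40993
nΣxy − ΣxΣy = 245958 − 247920 = -1962
nΣx² − (Σx)² = 1085334 − 1067089 = 18245; nΣy² − (Σy)² = 70872 − 57600 = 13272
r = -1962 / √(18245 × 13272) = -1962 / 15561.0938 ≈ -0.126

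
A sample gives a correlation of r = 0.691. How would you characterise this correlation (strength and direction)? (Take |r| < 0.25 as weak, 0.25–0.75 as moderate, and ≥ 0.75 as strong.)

moderate positive

r = 0.691 > 0 so the relationship is positive.
|r| = 0.691, which falls in the moderate range.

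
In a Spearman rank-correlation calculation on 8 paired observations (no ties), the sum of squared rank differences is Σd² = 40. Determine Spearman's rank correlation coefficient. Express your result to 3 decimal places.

ρ = 1 − 6Σd² / [n(n²−1)] = 1 − 6×40 / (8×63)
  = 1 − 240/504 = 1 − 0.4762 ≈ 0.524

0.524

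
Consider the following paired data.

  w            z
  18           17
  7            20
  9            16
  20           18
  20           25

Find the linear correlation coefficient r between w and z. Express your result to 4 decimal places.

0.3251

n = 5, Σw = 74, Σz = 96, Σw² = 1254, Σz² = 1894, Σwz = 1450
nΣwz − ΣwΣz = 7250 − 7104 = 146
nΣw² − (Σw)² = 6270 − 5476 = 794; nΣz² − (Σz)² = 9470 − 9216 = 254
r = 146 / √(794 × 254) = 146 / 449.0835 ≈ 0.3251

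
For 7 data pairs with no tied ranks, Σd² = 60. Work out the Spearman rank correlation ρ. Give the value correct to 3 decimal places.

ρ = 1 − 6Σd² / [n(n²−1)] = 1 − 6×60 / (7×48)
  = 1 − 360/336 = 1 − 1.0714 ≈ -0.071

-0.071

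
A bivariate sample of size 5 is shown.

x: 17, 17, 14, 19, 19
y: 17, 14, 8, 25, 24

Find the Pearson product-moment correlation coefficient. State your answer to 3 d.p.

n = 5, Σx = 86, Σy = 88, Σx² = 1496, Σy² = 1750, Σxy = 1570
nΣxy − ΣxΣy = 7850 − 7568 = 282
nΣx² − (Σx)² = 7480 − 7396 = 84; nΣy² − (Σy)² = 8750 − 7744 = 1006
r = 282 / √(84 × 1006) = 282 / 290.6957 ≈ 0.970

0.970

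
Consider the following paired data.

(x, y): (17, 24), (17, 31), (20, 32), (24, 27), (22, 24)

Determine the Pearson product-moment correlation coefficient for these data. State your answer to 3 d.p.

-0.193

n = 5, Σx = 100, Σy = 138, Σx² = 2038, Σy² = 3866, Σxy = 2751
nΣxy − ΣxΣy = 13755 − 13800 = -45
nΣx² − (Σx)² = 10190 − 10000 = 190; nΣy² − (Σy)² = 19330 − 19044 = 286
r = -45 / √(190 × 286) = -45 / 233.1094 ≈ -0.193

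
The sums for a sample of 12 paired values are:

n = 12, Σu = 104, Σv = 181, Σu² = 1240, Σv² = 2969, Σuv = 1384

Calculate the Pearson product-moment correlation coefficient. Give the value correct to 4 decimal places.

r = (nΣuv − ΣuΣv) / √[(nΣu² − (Σu)²)(nΣv² − (Σv)²)]
Numerator: 12×1384 − 104×181 = -2216
Denominator: √[(14880 − 10816)(35628 − 32761)] = √[4064 × 2867] = 3413.4276
r = -2216 / 3413.4276 ≈ -0.6492

-0.6492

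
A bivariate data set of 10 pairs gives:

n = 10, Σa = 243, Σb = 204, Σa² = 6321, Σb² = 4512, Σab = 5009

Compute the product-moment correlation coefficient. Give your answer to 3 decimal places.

r = (nΣab − ΣaΣb) / √[(nΣa² − (Σa)²)(nΣb² − (Σb)²)]
Numerator: 10×5009 − 243×204 = 518
Denominator: √[(63210 − 59049)(45120 − 41616)] = √[4161 × 3504] = 3818.3955
r = 518 / 3818.3955 ≈ 0.136

0.136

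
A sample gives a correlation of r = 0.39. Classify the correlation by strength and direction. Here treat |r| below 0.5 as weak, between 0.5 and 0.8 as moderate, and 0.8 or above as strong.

r = 0.39 > 0 so the relationship is positive.
|r| = 0.39, which falls in the weak range.

weak positive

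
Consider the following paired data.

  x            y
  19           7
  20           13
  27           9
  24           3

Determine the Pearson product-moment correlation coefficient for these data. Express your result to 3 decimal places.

-0.260

n = 4, Σx = 90, Σy = 32, Σx² = 2066, Σy² = 308, Σxy = 708
nΣxy − ΣxΣy = 2832 − 2880 = -48
nΣx² − (Σx)² = 8264 − 8100 = 164; nΣy² − (Σy)² = 1232 − 1024 = 208
r = -48 / √(164 × 208) = -48 / 184.6943 ≈ -0.260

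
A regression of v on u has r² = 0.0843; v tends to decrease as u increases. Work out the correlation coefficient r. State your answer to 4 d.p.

|r| = √0.0843 = 0.2903
The association is negative, so r = −0.2903.

-0.2903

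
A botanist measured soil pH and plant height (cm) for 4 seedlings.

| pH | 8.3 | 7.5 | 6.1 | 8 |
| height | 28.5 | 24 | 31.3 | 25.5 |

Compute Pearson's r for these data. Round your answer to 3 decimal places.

n = 4, Σx = 29.9, Σy = 109.3, Σx² = 226.35, Σy² = 3018.19, Σxy = 811.48
nΣxy − ΣxΣy = 3245.92 − 3268.07 = -22.15
nΣx² − (Σx)² = 905.4 − 894.01 = 11.39; nΣy² − (Σy)² = 12072.76 − 11946.49 = 126.27
r = -22.15 / √(11.39 × 126.27) = -22.15 / 37.9238 ≈ -0.584

-0.584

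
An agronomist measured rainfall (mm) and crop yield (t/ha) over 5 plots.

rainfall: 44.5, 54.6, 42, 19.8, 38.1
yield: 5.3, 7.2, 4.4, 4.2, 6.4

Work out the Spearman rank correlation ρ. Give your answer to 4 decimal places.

0.7000

Rank rainfall: 4, 5, 3, 1, 2
Rank yield: 3, 5, 2, 1, 4
d = rank(rainfall) − rank(yield): 1, 0, 1, 0, -2; Σd² = 6
ρ = 1 − 6Σd² / [n(n²−1)] = 1 − 6×6 / (5×24) = 1 − 36/120 ≈ 0.7000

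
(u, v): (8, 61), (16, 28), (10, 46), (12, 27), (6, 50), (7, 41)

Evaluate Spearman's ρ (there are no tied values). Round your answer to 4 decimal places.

-0.6571

Rank u: 3, 6, 4, 5, 1, 2
Rank v: 6, 2, 4, 1, 5, 3
d = rank(u) − rank(v): -3, 4, 0, 4, -4, -1; Σd² = 58
ρ = 1 − 6Σd² / [n(n²−1)] = 1 − 6×58 / (6×35) = 1 − 348/210 ≈ -0.6571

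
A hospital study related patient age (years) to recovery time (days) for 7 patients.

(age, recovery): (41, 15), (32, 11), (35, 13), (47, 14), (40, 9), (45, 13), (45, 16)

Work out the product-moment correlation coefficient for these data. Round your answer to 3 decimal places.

0.504

n = 7, Σx = 285, Σy = 91, Σx² = 11789, Σy² = 1217, Σxy = 3745
nΣxy − ΣxΣy = 26215 − 25935 = 280
nΣx² − (Σx)² = 82523 − 81225 = 1298; nΣy² − (Σy)² = 8519 − 8281 = 238
r = 280 / √(1298 × 238) = 280 / 555.8093 ≈ 0.504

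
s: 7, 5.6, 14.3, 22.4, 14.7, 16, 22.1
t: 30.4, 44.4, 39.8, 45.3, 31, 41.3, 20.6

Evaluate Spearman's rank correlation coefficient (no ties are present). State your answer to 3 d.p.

0.071

Rank s: 2, 1, 3, 7, 4, 5, 6
Rank t: 2, 6, 4, 7, 3, 5, 1
d = rank(s) − rank(t): 0, -5, -1, 0, 1, 0, 5; Σd² = 52
ρ = 1 − 6Σd² / [n(n²−1)] = 1 − 6×52 / (7×48) = 1 − 312/336 ≈ 0.071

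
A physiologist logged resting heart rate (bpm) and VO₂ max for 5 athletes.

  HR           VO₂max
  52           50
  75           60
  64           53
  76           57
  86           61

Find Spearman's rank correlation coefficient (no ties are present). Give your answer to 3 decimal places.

0.900

Rank HR: 1, 3, 2, 4, 5
Rank VO₂max: 1, 4, 2, 3, 5
d = rank(HR) − rank(VO₂max): 0, -1, 0, 1, 0; Σd² = 2
ρ = 1 − 6Σd² / [n(n²−1)] = 1 − 6×2 / (5×24) = 1 − 12/120 ≈ 0.900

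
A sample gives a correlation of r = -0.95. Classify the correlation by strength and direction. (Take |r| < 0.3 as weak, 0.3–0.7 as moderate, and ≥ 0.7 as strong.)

strong negative

r = -0.95 < 0 so the relationship is negative.
|r| = 0.95, which falls in the strong range.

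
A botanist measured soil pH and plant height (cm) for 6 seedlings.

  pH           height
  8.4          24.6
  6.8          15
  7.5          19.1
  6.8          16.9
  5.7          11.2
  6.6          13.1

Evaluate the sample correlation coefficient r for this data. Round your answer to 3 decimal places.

0.973

n = 6, Σx = 41.8, Σy = 99.9, Σx² = 295.34, Σy² = 1777.63, Σxy = 717.11
nΣxy − ΣxΣy = 4302.66 − 4175.82 = 126.84
nΣx² − (Σx)² = 1772.04 − 1747.24 = 24.8; nΣy² − (Σy)² = 10665.78 − 9980.01 = 685.77
r = 126.84 / √(24.8 × 685.77) = 126.84 / 130.4113 ≈ 0.973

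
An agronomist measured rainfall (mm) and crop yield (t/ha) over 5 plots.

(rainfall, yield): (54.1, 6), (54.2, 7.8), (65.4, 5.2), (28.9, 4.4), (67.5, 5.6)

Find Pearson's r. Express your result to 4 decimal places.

0.3351

n = 5, Σx = 270.1, Σy = 29, Σx² = 15533.07, Σy² = 174.6, Σxy = 1592.6
nΣxy − ΣxΣy = 7963 − 7832.9 = 130.1
nΣx² − (Σx)² = 77665.35 − 72954.01 = 4711.34; nΣy² − (Σy)² = 873 − 841 = 32
r = 130.1 / √(4711.34 × 32) = 130.1 / 388.2820 ≈ 0.3351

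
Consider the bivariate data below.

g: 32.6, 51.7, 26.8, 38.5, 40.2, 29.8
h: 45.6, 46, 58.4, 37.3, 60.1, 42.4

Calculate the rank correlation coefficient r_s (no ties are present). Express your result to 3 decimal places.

Rank g: 3, 6, 1, 4, 5, 2
Rank h: 3, 4, 5, 1, 6, 2
d = rank(g) − rank(h): 0, 2, -4, 3, -1, 0; Σd² = 30
ρ = 1 − 6Σd² / [n(n²−1)] = 1 − 6×30 / (6×35) = 1 − 180/210 ≈ 0.143

0.143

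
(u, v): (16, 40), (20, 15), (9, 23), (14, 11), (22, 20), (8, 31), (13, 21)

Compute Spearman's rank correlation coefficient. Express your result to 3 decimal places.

-0.429

Rank u: 5, 6, 2, 4, 7, 1, 3
Rank v: 7, 2, 5, 1, 3, 6, 4
d = rank(u) − rank(v): -2, 4, -3, 3, 4, -5, -1; Σd² = 80
ρ = 1 − 6Σd² / [n(n²−1)] = 1 − 6×80 / (7×48) = 1 − 480/336 ≈ -0.429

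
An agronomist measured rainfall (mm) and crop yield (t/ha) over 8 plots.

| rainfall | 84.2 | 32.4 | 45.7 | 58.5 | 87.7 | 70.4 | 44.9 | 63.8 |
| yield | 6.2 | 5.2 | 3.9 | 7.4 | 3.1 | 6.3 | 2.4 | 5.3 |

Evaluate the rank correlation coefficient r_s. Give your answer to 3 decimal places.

Rank rainfall: 7, 1, 3, 4, 8, 6, 2, 5
Rank yield: 6, 4, 3, 8, 2, 7, 1, 5
d = rank(rainfall) − rank(yield): 1, -3, 0, -4, 6, -1, 1, 0; Σd² = 64
ρ = 1 − 6Σd² / [n(n²−1)] = 1 − 6×64 / (8×63) = 1 − 384/504 ≈ 0.238

0.238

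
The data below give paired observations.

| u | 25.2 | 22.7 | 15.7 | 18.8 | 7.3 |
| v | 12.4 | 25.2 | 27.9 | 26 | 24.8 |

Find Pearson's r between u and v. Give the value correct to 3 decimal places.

n = 5, Σu = 89.7, Σv = 116.3, Σu² = 1803.55, Σv² = 2858.25, Σuv = 1992.39
nΣuv − ΣuΣv = 9961.95 − 10432.11 = -470.16
nΣu² − (Σu)² = 9017.75 − 8046.09 = 971.66; nΣv² − (Σv)² = 14291.25 − 13525.69 = 765.56
r = -470.16 / √(971.66 × 765.56) = -470.16 / 862.4755 ≈ -0.545

-0.545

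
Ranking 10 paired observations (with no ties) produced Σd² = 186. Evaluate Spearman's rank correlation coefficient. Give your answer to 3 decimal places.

-0.127

ρ = 1 − 6Σd² / [n(n²−1)] = 1 − 6×186 / (10×99)
  = 1 − 1116/990 = 1 − 1.1273 ≈ -0.127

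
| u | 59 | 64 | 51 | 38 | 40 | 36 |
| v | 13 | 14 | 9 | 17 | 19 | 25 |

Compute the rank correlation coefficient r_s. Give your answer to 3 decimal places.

Rank u: 5, 6, 4, 2, 3, 1
Rank v: 2, 3, 1, 4, 5, 6
d = rank(u) − rank(v): 3, 3, 3, -2, -2, -5; Σd² = 60
ρ = 1 − 6Σd² / [n(n²−1)] = 1 − 6×60 / (6×35) = 1 − 360/210 ≈ -0.714

-0.714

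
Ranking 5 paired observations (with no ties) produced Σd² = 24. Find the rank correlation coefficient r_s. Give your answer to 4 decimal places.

-0.2000

ρ = 1 − 6Σd² / [n(n²−1)] = 1 − 6×24 / (5×24)
  = 1 − 144/120 = 1 − 1.20000 ≈ -0.2000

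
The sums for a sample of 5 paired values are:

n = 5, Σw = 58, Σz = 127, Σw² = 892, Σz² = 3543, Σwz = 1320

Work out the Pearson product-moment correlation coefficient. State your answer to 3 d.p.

-0.581

r = (nΣwz − ΣwΣz) / √[(nΣw² − (Σw)²)(nΣz² − (Σz)²)]
Numerator: 5×1320 − 58×127 = -766
Denominator: √[(4460 − 3364)(17715 − 16129)] = √[1096 × 1586] = 1318.4294
r = -766 / 1318.4294 ≈ -0.581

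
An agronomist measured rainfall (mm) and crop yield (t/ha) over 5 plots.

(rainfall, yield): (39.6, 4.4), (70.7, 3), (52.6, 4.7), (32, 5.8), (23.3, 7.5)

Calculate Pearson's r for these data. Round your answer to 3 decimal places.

n = 5, Σx = 218.2, Σy = 25.4, Σx² = 10900.3, Σy² = 140.34, Σxy = 993.91
nΣxy − ΣxΣy = 4969.55 − 5542.28 = -572.73
nΣx² − (Σx)² = 54501.5 − 47611.24 = 6890.26; nΣy² − (Σy)² = 701.7 − 645.16 = 56.54
r = -572.73 / √(6890.26 × 56.54) = -572.73 / 624.1597 ≈ -0.918

-0.918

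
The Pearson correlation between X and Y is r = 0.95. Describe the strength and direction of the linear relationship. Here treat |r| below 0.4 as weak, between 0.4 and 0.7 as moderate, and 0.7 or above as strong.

r = 0.95 > 0 so the relationship is positive.
|r| = 0.95, which falls in the strong range.

strong positive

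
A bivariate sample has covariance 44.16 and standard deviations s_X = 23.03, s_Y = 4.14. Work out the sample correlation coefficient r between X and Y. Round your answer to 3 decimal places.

0.463

r = Cov(X,Y) / (s_X · s_Y) = 44.16 / (23.03 × 4.14)
  = 44.16 / 95.3442 ≈ 0.463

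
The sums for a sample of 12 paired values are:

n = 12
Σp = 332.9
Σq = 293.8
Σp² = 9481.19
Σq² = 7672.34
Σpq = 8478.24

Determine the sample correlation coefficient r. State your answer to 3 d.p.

r = (nΣpq − ΣpΣq) / √[(nΣp² − (Σp)²)(nΣq² − (Σq)²)]
Numerator: 12×8478.24 − 332.9×293.8 = 3932.86
Denominator: √[(113774.28 − 110822.41)(92068.08 − 86318.44)] = √[2951.87 × 5749.64] = 4119.7318
r = 3932.86 / 4119.7318 ≈ 0.955

0.955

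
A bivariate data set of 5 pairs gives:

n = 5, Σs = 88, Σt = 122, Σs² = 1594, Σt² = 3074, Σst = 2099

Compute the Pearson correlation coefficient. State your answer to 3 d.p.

r = (nΣst − ΣsΣt) / √[(nΣs² − (Σs)²)(nΣt² − (Σt)²)]
Numerator: 5×2099 − 88×122 = -241
Denominator: √[(7970 − 7744)(15370 − 14884)] = √[226 × 486] = 331.4151
r = -241 / 331.4151 ≈ -0.727

-0.727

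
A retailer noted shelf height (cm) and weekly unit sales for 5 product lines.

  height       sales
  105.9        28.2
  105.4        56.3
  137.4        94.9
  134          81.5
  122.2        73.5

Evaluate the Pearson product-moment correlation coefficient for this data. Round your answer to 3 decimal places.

n = 5, Σx = 604.9, Σy = 334.4, Σx² = 74091.57, Σy² = 25015.44, Σxy = 41862.36
nΣxy − ΣxΣy = 209311.8 − 202278.56 = 7033.24
nΣx² − (Σx)² = 370457.85 − 365904.01 = 4553.84; nΣy² − (Σy)² = 125077.2 − 111823.36 = 13253.84
r = 7033.24 / √(4553.84 × 13253.84) = 7033.24 / 7768.9038 ≈ 0.905

0.905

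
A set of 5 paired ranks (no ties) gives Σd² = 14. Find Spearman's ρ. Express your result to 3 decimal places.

0.300

ρ = 1 − 6Σd² / [n(n²−1)] = 1 − 6×14 / (5×24)
  = 1 − 84/120 = 1 − 0.7000 ≈ 0.300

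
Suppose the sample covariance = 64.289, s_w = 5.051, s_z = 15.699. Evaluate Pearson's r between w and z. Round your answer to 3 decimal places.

r = Cov(w,z) / (s_w · s_z) = 64.289 / (5.051 × 15.699)
  = 64.289 / 79.2956 ≈ 0.811

0.811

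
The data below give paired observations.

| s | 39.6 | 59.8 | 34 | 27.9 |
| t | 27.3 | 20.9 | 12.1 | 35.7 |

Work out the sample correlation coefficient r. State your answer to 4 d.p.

n = 4, Σs = 161.3, Σt = 96, Σs² = 7078.61, Σt² = 2603, Σst = 3738.33
nΣst − ΣsΣt = 14953.32 − 15484.8 = -531.48
nΣs² − (Σs)² = 28314.44 − 26017.69 = 2296.75; nΣt² − (Σt)² = 10412 − 9216 = 1196
r = -531.48 / √(2296.75 × 1196) = -531.48 / 1657.3814 ≈ -0.3207

-0.3207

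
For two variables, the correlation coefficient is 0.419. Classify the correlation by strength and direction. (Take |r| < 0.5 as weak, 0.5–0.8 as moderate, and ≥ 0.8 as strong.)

weak positive

r = 0.419 > 0 so the relationship is positive.
|r| = 0.419, which falls in the weak range.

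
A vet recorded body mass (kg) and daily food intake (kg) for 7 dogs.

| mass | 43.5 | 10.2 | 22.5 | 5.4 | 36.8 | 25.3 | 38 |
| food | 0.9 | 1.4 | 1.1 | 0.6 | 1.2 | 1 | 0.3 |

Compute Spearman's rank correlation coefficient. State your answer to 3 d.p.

Rank mass: 7, 2, 3, 1, 5, 4, 6
Rank food: 3, 7, 5, 2, 6, 4, 1
d = rank(mass) − rank(food): 4, -5, -2, -1, -1, 0, 5; Σd² = 72
ρ = 1 − 6Σd² / [n(n²−1)] = 1 − 6×72 / (7×48) = 1 − 432/336 ≈ -0.286

-0.286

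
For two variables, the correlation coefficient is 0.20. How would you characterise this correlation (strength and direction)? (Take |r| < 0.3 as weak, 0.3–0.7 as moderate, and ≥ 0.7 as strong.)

weak positive

r = 0.20 > 0 so the relationship is positive.
|r| = 0.20, which falls in the weak range.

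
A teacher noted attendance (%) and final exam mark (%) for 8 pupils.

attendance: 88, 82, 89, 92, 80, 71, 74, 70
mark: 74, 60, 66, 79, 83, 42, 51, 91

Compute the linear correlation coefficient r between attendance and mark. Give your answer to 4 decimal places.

n = 8, Σx = 646, Σy = 546, Σx² = 52670, Σy² = 39208, Σxy = 44340
nΣxy − ΣxΣy = 354720 − 352716 = 2004
nΣx² − (Σx)² = 421360 − 417316 = 4044; nΣy² − (Σy)² = 313664 − 298116 = 15548
r = 2004 / √(4044 × 15548) = 2004 / 7929.4459 ≈ 0.2527

0.2527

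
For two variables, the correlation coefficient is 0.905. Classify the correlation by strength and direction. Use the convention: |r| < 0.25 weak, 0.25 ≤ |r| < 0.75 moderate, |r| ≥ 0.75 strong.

r = 0.905 > 0 so the relationship is positive.
|r| = 0.905, which falls in the strong range.

strong positive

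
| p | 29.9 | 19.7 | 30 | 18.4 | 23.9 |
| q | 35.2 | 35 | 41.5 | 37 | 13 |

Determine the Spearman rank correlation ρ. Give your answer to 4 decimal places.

Rank p: 4, 2, 5, 1, 3
Rank q: 3, 2, 5, 4, 1
d = rank(p) − rank(q): 1, 0, 0, -3, 2; Σd² = 14
ρ = 1 − 6Σd² / [n(n²−1)] = 1 − 6×14 / (5×24) = 1 − 84/120 ≈ 0.3000

0.3000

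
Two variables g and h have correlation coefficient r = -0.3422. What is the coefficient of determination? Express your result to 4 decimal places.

r² = (-0.3422)² = 0.1171

0.1171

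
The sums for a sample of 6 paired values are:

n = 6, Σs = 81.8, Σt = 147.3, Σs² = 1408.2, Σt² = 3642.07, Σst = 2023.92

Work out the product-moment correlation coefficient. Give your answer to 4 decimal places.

0.1807

r = (nΣst − ΣsΣt) / √[(nΣs² − (Σs)²)(nΣt² − (Σt)²)]
Numerator: 6×2023.92 − 81.8×147.3 = 94.38
Denominator: √[(8449.2 − 6691.24)(21852.42 − 21697.29)] = √[1757.96 × 155.13] = 522.2187
r = 94.38 / 522.2187 ≈ 0.1807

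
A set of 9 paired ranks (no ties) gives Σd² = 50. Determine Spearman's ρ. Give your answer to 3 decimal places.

ρ = 1 − 6Σd² / [n(n²−1)] = 1 − 6×50 / (9×80)
  = 1 − 300/720 = 1 − 0.4167 ≈ 0.583

0.583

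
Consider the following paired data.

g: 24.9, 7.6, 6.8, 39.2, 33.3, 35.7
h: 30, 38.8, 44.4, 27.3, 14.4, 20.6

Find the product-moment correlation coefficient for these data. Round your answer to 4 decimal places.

n = 6, Σg = 147.5, Σh = 175.5, Σg² = 4644.03, Σh² = 5753.81, Σgh = 3628.9
nΣgh − ΣgΣh = 21773.4 − 25886.25 = -4112.85
nΣg² − (Σg)² = 27864.18 − 21756.25 = 6107.93; nΣh² − (Σh)² = 34522.86 − 30800.25 = 3722.61
r = -4112.85 / √(6107.93 × 3722.61) = -4112.85 / 4768.3793 ≈ -0.8625

-0.8625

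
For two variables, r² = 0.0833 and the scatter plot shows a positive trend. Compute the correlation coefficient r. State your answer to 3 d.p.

0.289

|r| = √0.0833 = 0.289
The association is positive, so r = 0.289.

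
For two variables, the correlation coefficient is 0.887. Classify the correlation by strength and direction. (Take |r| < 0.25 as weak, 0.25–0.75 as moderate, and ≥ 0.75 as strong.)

strong positive

r = 0.887 > 0 so the relationship is positive.
|r| = 0.887, which falls in the strong range.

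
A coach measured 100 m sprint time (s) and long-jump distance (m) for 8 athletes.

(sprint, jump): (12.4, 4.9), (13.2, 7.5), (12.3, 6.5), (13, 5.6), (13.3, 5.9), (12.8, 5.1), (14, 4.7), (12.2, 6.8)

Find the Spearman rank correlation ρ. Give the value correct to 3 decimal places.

-0.333

Rank sprint: 3, 6, 2, 5, 7, 4, 8, 1
Rank jump: 2, 8, 6, 4, 5, 3, 1, 7
d = rank(sprint) − rank(jump): 1, -2, -4, 1, 2, 1, 7, -6; Σd² = 112
ρ = 1 − 6Σd² / [n(n²−1)] = 1 − 6×112 / (8×63) = 1 − 672/504 ≈ -0.333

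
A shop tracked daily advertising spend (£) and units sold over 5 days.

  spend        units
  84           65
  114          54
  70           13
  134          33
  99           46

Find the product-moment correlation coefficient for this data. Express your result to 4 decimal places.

n = 5, Σx = 501, Σy = 211, Σx² = 52709, Σy² = 10515, Σxy = 21502
nΣxy − ΣxΣy = 107510 − 105711 = 1799
nΣx² − (Σx)² = 263545 − 251001 = 12544; nΣy² − (Σy)² = 52575 − 44521 = 8054
r = 1799 / √(12544 × 8054) = 1799 / 10051.3370 ≈ 0.1790

0.1790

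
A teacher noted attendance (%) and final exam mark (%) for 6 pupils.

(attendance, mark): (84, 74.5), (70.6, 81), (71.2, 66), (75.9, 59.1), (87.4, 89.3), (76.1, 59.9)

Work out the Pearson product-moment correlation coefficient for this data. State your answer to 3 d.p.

n = 6, Σx = 465.2, Σy = 429.8, Σx² = 36300.58, Σy² = 31522.56, Σxy = 33524.7
nΣxy − ΣxΣy = 201148.2 − 199942.96 = 1205.24
nΣx² − (Σx)² = 217803.48 − 216411.04 = 1392.44; nΣy² − (Σy)² = 189135.36 − 184728.04 = 4407.32
r = 1205.24 / √(1392.44 × 4407.32) = 1205.24 / 2477.2825 ≈ 0.487

0.487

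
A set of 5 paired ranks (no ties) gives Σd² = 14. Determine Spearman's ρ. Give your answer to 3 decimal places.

0.300

ρ = 1 − 6Σd² / [n(n²−1)] = 1 − 6×14 / (5×24)
  = 1 − 84/120 = 1 − 0.7000 ≈ 0.300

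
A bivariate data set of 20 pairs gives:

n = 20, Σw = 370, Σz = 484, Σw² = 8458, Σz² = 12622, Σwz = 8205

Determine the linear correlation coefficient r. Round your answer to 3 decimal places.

r = (nΣwz − ΣwΣz) / √[(nΣw² − (Σw)²)(nΣz² − (Σz)²)]
Numerator: 20×8205 − 370×484 = -14980
Denominator: √[(169160 − 136900)(252440 − 234256)] = √[32260 × 18184] = 24220.1536
r = -14980 / 24220.1536 ≈ -0.618

-0.618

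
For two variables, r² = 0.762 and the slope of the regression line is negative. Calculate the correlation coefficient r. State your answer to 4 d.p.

-0.8729

|r| = √0.762 = 0.8729
The association is negative, so r = −0.8729.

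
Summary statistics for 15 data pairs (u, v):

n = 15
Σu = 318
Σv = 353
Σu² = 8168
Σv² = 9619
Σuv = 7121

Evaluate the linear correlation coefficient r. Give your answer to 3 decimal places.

r = (nΣuv − ΣuΣv) / √[(nΣu² − (Σu)²)(nΣv² − (Σv)²)]
Numerator: 15×7121 − 318×353 = -5439
Denominator: √[(122520 − 101124)(144285 − 124609)] = √[21396 × 19676] = 20517.9847
r = -5439 / 20517.9847 ≈ -0.265

-0.265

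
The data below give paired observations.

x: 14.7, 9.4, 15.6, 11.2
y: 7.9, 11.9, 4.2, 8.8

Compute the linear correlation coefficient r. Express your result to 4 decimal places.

n = 4, Σx = 50.9, Σy = 32.8, Σx² = 673.25, Σy² = 299.1, Σxy = 392.07
nΣxy − ΣxΣy = 1568.28 − 1669.52 = -101.24
nΣx² − (Σx)² = 2693 − 2590.81 = 102.19; nΣy² − (Σy)² = 1196.4 − 1075.84 = 120.56
r = -101.24 / √(102.19 × 120.56) = -101.24 / 110.9956 ≈ -0.9121

-0.9121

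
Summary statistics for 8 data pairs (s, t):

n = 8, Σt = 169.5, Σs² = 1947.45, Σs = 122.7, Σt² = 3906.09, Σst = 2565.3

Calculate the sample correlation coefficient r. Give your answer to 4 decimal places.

-0.2395

r = (nΣst − ΣsΣt) / √[(nΣs² − (Σs)²)(nΣt² − (Σt)²)]
Numerator: 8×2565.3 − 122.7×169.5 = -275.25
Denominator: √[(15579.6 − 15055.29)(31248.72 − 28730.25)] = √[524.31 × 2518.47] = 1149.1123
r = -275.25 / 1149.1123 ≈ -0.2395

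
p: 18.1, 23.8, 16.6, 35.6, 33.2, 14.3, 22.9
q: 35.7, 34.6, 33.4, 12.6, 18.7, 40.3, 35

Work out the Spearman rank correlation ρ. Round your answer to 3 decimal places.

-0.786

Rank p: 3, 5, 2, 7, 6, 1, 4
Rank q: 6, 4, 3, 1, 2, 7, 5
d = rank(p) − rank(q): -3, 1, -1, 6, 4, -6, -1; Σd² = 100
ρ = 1 − 6Σd² / [n(n²−1)] = 1 − 6×100 / (7×48) = 1 − 600/336 ≈ -0.786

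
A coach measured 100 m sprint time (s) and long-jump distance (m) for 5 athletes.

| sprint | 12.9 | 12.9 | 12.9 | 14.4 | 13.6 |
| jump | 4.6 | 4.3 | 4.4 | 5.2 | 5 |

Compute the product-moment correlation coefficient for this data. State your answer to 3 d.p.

n = 5, Σx = 66.7, Σy = 23.5, Σx² = 891.55, Σy² = 111.05, Σxy = 314.45
nΣxy − ΣxΣy = 1572.25 − 1567.45 = 4.8
nΣx² − (Σx)² = 4457.75 − 4448.89 = 8.86; nΣy² − (Σy)² = 555.25 − 552.25 = 3
r = 4.8 / √(8.86 × 3) = 4.8 / 5.1556 ≈ 0.931

0.931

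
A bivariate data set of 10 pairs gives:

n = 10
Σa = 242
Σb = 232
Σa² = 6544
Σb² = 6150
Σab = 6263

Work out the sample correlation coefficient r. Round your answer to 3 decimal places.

0.893

r = (nΣab − ΣaΣb) / √[(nΣa² − (Σa)²)(nΣb² − (Σb)²)]
Numerator: 10×6263 − 242×232 = 6486
Denominator: √[(65440 − 58564)(61500 − 53824)] = √[6876 × 7676] = 7264.9966
r = 6486 / 7264.9966 ≈ 0.893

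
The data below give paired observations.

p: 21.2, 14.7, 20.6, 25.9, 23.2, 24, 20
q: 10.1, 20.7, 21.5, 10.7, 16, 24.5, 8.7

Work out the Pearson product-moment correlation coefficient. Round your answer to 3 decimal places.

-0.192

n = 7, Σp = 149.6, Σq = 112.2, Σp² = 3274.94, Σq² = 2039.18, Σpq = 2371.64
nΣpq − ΣpΣq = 16601.48 − 16785.12 = -183.64
nΣp² − (Σp)² = 22924.58 − 22380.16 = 544.42; nΣq² − (Σq)² = 14274.26 − 12588.84 = 1685.42
r = -183.64 / √(544.42 × 1685.42) = -183.64 / 957.9021 ≈ -0.192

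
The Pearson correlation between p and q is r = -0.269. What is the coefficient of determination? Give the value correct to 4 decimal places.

0.0724

r² = (-0.269)² = 0.0724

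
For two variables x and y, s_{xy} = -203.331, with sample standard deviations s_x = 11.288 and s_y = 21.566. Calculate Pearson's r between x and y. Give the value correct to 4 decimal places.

r = Cov(x,y) / (s_x · s_y) = -203.331 / (11.288 × 21.566)
  = -203.331 / 243.4370 ≈ -0.8353

-0.8353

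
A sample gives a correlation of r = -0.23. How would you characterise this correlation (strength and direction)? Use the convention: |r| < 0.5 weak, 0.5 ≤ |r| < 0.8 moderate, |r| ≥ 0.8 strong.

weak negative

r = -0.23 < 0 so the relationship is negative.
|r| = 0.23, which falls in the weak range.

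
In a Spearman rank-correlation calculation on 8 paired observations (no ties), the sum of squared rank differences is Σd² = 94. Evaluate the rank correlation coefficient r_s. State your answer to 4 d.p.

-0.1190

ρ = 1 − 6Σd² / [n(n²−1)] = 1 − 6×94 / (8×63)
  = 1 − 564/504 = 1 − 1.11905 ≈ -0.1190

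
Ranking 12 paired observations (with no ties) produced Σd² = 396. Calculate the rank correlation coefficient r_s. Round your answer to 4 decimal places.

ρ = 1 − 6Σd² / [n(n²−1)] = 1 − 6×396 / (12×143)
  = 1 − 2376/1716 = 1 − 1.38462 ≈ -0.3846

-0.3846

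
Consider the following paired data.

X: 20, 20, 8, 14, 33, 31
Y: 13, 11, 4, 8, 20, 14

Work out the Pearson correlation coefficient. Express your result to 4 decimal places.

0.9421

n = 6, ΣX = 126, ΣY = 70, ΣX² = 3110, ΣY² = 966, ΣXY = 1718
nΣXY − ΣXΣY = 10308 − 8820 = 1488
nΣX² − (ΣX)² = 18660 − 15876 = 2784; nΣY² − (ΣY)² = 5796 − 4900 = 896
r = 1488 / √(2784 × 896) = 1488 / 1579.3872 ≈ 0.9421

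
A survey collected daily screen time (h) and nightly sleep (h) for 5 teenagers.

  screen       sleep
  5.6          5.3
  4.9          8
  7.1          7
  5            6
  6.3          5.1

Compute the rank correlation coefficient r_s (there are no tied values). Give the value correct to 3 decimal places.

Rank screen: 3, 1, 5, 2, 4
Rank sleep: 2, 5, 4, 3, 1
d = rank(screen) − rank(sleep): 1, -4, 1, -1, 3; Σd² = 28
ρ = 1 − 6Σd² / [n(n²−1)] = 1 − 6×28 / (5×24) = 1 − 168/120 ≈ -0.400

-0.400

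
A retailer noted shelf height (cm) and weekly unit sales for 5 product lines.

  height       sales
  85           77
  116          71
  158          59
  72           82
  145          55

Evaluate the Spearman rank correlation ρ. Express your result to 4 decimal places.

-0.9000

Rank height: 2, 3, 5, 1, 4
Rank sales: 4, 3, 2, 5, 1
d = rank(height) − rank(sales): -2, 0, 3, -4, 3; Σd² = 38
ρ = 1 − 6Σd² / [n(n²−1)] = 1 − 6×38 / (5×24) = 1 − 228/120 ≈ -0.9000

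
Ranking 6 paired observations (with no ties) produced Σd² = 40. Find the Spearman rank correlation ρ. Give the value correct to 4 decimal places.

-0.1429

ρ = 1 − 6Σd² / [n(n²−1)] = 1 − 6×40 / (6×35)
  = 1 − 240/210 = 1 − 1.14286 ≈ -0.1429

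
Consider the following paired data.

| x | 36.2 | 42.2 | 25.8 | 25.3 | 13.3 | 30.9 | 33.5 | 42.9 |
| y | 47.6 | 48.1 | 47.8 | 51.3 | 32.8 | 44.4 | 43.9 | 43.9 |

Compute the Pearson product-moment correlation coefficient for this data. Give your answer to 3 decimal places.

0.520

n = 8, Σx = 250.1, Σy = 359.8, Σx² = 8491.37, Σy² = 16397.52, Σxy = 11446.23
nΣxy − ΣxΣy = 91569.84 − 89985.98 = 1583.86
nΣx² − (Σx)² = 67930.96 − 62550.01 = 5380.95; nΣy² − (Σy)² = 131180.16 − 129456.04 = 1724.12
r = 1583.86 / √(5380.95 × 1724.12) = 1583.86 / 3045.8830 ≈ 0.520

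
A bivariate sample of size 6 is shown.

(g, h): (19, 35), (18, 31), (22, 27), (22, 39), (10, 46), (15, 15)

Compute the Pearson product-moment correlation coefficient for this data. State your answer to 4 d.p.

n = 6, Σg = 106, Σh = 193, Σg² = 1978, Σh² = 6777, Σgh = 3360
nΣgh − ΣgΣh = 20160 − 20458 = -298
nΣg² − (Σg)² = 11868 − 11236 = 632; nΣh² − (Σh)² = 40662 − 37249 = 3413
r = -298 / √(632 × 3413) = -298 / 1468.6783 ≈ -0.2029

-0.2029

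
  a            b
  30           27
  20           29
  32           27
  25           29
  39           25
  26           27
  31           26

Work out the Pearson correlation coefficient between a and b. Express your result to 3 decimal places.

n = 7, Σa = 203, Σb = 190, Σa² = 6107, Σb² = 5170, Σab = 5462
nΣab − ΣaΣb = 38234 − 38570 = -336
nΣa² − (Σa)² = 42749 − 41209 = 1540; nΣb² − (Σb)² = 36190 − 36100 = 90
r = -336 / √(1540 × 90) = -336 / 372.2902 ≈ -0.903

-0.903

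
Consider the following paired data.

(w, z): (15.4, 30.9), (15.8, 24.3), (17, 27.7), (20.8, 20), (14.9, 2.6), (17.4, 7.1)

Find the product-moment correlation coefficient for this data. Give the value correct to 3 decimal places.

n = 6, Σw = 101.3, Σz = 112.6, Σw² = 1733.21, Σz² = 2769.76, Σwz = 1908.98
nΣwz − ΣwΣz = 11453.88 − 11406.38 = 47.5
nΣw² − (Σw)² = 10399.26 − 10261.69 = 137.57; nΣz² − (Σz)² = 16618.56 − 12678.76 = 3939.8
r = 47.5 / √(137.57 × 3939.8) = 47.5 / 736.2053 ≈ 0.065

0.065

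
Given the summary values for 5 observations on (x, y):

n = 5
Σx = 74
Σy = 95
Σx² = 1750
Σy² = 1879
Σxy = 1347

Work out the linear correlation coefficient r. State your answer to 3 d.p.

r = (nΣxy − ΣxΣy) / √[(nΣx² − (Σx)²)(nΣy² − (Σy)²)]
Numerator: 5×1347 − 74×95 = -295
Denominator: √[(8750 − 5476)(9395 − 9025)] = √[3274 × 370] = 1100.6271
r = -295 / 1100.6271 ≈ -0.268

-0.268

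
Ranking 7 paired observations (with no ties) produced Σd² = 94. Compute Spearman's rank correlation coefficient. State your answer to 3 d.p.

ρ = 1 − 6Σd² / [n(n²−1)] = 1 − 6×94 / (7×48)
  = 1 − 564/336 = 1 − 1.6786 ≈ -0.679

-0.679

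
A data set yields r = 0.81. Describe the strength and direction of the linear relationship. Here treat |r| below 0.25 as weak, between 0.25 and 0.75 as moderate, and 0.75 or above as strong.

strong positive

r = 0.81 > 0 so the relationship is positive.
|r| = 0.81, which falls in the strong range.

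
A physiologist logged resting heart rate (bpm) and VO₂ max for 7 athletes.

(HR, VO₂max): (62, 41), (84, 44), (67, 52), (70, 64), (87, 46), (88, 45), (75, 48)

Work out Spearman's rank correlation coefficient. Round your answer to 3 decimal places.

-0.107

Rank HR: 1, 5, 2, 3, 6, 7, 4
Rank VO₂max: 1, 2, 6, 7, 4, 3, 5
d = rank(HR) − rank(VO₂max): 0, 3, -4, -4, 2, 4, -1; Σd² = 62
ρ = 1 − 6Σd² / [n(n²−1)] = 1 − 6×62 / (7×48) = 1 − 372/336 ≈ -0.107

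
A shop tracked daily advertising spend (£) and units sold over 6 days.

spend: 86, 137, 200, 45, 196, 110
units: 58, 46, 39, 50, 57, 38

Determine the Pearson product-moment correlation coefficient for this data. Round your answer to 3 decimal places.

n = 6, Σx = 774, Σy = 288, Σx² = 118706, Σy² = 14194, Σxy = 36692
nΣxy − ΣxΣy = 220152 − 222912 = -2760
nΣx² − (Σx)² = 712236 − 599076 = 113160; nΣy² − (Σy)² = 85164 − 82944 = 2220
r = -2760 / √(113160 × 2220) = -2760 / 15849.7697 ≈ -0.174

-0.174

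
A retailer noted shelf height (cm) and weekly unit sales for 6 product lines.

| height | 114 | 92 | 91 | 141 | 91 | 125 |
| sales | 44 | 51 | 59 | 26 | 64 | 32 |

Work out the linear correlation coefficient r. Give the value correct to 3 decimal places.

-0.958

n = 6, Σx = 654, Σy = 276, Σx² = 73528, Σy² = 13814, Σxy = 28567
nΣxy − ΣxΣy = 171402 − 180504 = -9102
nΣx² − (Σx)² = 441168 − 427716 = 13452; nΣy² − (Σy)² = 82884 − 76176 = 6708
r = -9102 / √(13452 × 6708) = -9102 / 9499.2640 ≈ -0.958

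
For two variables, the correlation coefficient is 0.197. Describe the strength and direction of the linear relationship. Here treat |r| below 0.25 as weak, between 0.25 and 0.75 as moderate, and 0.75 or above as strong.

weak positive

r = 0.197 > 0 so the relationship is positive.
|r| = 0.197, which falls in the weak range.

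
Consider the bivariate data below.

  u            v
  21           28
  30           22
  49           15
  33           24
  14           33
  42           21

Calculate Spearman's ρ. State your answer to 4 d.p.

Rank u: 2, 3, 6, 4, 1, 5
Rank v: 5, 3, 1, 4, 6, 2
d = rank(u) − rank(v): -3, 0, 5, 0, -5, 3; Σd² = 68
ρ = 1 − 6Σd² / [n(n²−1)] = 1 − 6×68 / (6×35) = 1 − 408/210 ≈ -0.9429

-0.9429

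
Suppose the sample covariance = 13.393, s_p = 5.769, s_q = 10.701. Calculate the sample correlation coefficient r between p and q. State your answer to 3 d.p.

r = Cov(p,q) / (s_p · s_q) = 13.393 / (5.769 × 10.701)
  = 13.393 / 61.7341 ≈ 0.217

0.217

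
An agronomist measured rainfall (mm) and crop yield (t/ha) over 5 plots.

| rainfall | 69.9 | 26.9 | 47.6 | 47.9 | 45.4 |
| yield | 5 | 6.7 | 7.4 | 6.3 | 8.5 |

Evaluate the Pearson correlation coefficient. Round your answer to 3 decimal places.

n = 5, Σx = 237.7, Σy = 33.9, Σx² = 12230.95, Σy² = 236.59, Σxy = 1569.64
nΣxy − ΣxΣy = 7848.2 − 8058.03 = -209.83
nΣx² − (Σx)² = 61154.75 − 56501.29 = 4653.46; nΣy² − (Σy)² = 1182.95 − 1149.21 = 33.74
r = -209.83 / √(4653.46 × 33.74) = -209.83 / 396.2420 ≈ -0.530

-0.530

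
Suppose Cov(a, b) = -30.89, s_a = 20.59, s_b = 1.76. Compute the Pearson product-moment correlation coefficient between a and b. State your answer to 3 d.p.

-0.852

r = Cov(a,b) / (s_a · s_b) = -30.89 / (20.59 × 1.76)
  = -30.89 / 36.2384 ≈ -0.852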